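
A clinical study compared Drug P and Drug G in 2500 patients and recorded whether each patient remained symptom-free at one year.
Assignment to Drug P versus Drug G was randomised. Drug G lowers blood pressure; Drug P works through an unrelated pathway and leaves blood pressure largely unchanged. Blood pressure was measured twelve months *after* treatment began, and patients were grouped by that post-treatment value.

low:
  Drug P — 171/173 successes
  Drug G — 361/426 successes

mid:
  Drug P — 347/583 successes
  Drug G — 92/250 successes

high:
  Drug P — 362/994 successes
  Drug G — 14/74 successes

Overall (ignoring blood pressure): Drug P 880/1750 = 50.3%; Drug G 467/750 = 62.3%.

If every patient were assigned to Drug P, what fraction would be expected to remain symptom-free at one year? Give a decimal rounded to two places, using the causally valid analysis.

0.50

Stratifying would compare drugs among patients the drugs themselves sorted into blood pressure groups — a form of selection on an intermediate. The unconditioned pooled rates give the total causal effect.
So P(outcome | do(Drug P)) is just the pooled rate for Drug P: 880/1750 = 0.503.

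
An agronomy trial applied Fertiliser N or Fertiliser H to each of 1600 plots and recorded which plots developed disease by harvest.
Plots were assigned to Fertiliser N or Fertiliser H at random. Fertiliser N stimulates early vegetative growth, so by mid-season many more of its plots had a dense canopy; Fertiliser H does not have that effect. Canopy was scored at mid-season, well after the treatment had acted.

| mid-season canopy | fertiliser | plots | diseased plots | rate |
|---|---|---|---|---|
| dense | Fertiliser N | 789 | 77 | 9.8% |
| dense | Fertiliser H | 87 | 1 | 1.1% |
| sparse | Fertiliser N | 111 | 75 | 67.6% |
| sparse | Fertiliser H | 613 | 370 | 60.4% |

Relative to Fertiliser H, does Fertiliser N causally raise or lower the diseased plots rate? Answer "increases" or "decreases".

decreases

Fertiliser H is lower inside every mid-season canopy stratum but Fertiliser N is lower in aggregate. Whether to stratify depends on how mid-season canopy relates to the fertiliser.
Mid-season canopy here is a post-treatment variable shaped by the fertiliser; conditioning on it would introduce bias rather than remove it. The overall comparison is the causal one.
Pooled: Fertiliser N 16.9% vs Fertiliser H 53.0%; Fertiliser N is lower overall.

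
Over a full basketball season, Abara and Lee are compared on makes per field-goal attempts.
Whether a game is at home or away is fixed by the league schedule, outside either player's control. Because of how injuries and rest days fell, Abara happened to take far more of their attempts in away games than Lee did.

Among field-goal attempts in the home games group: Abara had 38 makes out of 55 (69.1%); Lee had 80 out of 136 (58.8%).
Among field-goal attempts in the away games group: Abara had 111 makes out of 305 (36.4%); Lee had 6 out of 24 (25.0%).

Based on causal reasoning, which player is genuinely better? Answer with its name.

Abara

Abara is higher inside every game venue stratum but Lee is higher in aggregate. Whether to stratify depends on how game venue relates to the player.
Game venue differs across players for reasons unrelated to any effect of the player itself, and it separately predicts the outcome — a classic confounder. We must compare within game venue levels.
Within each level — home games: 69.1% vs 58.8%; away games: 36.4% vs 25.0% — Abara is higher every time.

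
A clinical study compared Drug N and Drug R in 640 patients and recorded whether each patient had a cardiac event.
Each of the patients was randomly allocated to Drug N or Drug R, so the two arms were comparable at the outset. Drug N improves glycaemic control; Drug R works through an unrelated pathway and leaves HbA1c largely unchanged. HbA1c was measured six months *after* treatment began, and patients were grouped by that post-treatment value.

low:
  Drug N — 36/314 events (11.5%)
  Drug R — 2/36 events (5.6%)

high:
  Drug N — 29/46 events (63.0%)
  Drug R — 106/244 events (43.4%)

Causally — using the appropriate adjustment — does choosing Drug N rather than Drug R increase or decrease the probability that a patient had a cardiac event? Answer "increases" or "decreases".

decreases

The distribution of HbA1c is itself part of what the drug does — it is an intermediate outcome. Holding it fixed would remove that part of the effect; the total effect is the pooled difference.
Pooled: Drug N 18.1% vs Drug R 38.6%; Drug N is lower overall.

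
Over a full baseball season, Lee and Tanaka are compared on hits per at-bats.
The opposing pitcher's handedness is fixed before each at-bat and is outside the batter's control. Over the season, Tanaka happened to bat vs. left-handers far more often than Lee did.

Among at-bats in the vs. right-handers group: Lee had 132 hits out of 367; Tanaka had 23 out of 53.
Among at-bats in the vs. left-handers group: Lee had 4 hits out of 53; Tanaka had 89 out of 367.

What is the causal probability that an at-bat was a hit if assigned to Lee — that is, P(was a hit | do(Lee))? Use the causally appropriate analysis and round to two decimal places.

Pitcher handedness is set before the player has any effect — it is not caused by the player — and it independently drives the outcome. That makes it a confounder, so the causal comparison is within pitcher handedness levels.
Standardising Lee to the population pitcher handedness mix: 0.500·132/367 + 0.500·4/53 = 0.218.

0.22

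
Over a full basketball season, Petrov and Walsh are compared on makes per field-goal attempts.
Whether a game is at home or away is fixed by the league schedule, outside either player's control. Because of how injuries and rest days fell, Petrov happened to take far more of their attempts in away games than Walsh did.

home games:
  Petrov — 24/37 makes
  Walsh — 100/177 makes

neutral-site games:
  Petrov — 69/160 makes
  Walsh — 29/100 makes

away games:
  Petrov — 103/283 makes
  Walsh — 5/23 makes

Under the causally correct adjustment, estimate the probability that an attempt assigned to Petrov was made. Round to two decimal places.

0.46

Since game venue is a pre-existing factor (not a product of the player) and it affects the outcome on its own, it is a confounder. The stratified rates, not the pooled rate, identify the causal effect.
Standardising Petrov to the population game venue mix: 0.274·24/37 + 0.333·69/160 + 0.392·103/283 = 0.464.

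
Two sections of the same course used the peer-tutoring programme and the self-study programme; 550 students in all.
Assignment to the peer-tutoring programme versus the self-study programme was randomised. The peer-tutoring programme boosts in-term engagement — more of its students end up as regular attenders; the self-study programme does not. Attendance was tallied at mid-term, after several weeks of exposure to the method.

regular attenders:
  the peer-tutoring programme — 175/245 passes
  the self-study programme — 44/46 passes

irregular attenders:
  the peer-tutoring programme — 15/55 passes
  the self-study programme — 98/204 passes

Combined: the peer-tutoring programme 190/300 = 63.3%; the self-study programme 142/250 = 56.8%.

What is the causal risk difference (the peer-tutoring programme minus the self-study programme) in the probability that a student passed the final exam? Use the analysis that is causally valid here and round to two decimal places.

the self-study programme is higher inside every mid-term attendance stratum but the peer-tutoring programme is higher in aggregate. Whether to stratify depends on how mid-term attendance relates to the teaching method.
Mid-term attendance lies on the pathway teaching method → mid-term attendance → outcome, so adjusting for it blocks the indirect effect. For the total causal effect of teaching method, use the unadjusted pooled rates.
The causal difference is the pooled difference: 0.633 − 0.568 = +0.065.

+0.07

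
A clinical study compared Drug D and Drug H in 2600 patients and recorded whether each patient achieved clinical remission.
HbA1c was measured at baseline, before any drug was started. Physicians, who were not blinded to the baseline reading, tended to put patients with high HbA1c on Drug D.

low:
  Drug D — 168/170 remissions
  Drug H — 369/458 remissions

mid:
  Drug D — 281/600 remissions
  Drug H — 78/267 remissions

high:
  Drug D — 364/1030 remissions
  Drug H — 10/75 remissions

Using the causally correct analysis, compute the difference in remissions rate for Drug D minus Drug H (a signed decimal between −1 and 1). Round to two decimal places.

The HbA1c-specific comparison favours Drug D throughout, but the pooled figures favour Drug H. The question is whether to condition on HbA1c.
Since HbA1c is a pre-existing factor (not a product of the drug) and it affects the outcome on its own, it is a confounder. The stratified rates, not the pooled rate, identify the causal effect.
Adjusting over the population distribution of HbA1c: 0.242·(0.988−0.806) + 0.333·(0.468−0.292) + 0.425·(0.353−0.133) = +0.196.

+0.20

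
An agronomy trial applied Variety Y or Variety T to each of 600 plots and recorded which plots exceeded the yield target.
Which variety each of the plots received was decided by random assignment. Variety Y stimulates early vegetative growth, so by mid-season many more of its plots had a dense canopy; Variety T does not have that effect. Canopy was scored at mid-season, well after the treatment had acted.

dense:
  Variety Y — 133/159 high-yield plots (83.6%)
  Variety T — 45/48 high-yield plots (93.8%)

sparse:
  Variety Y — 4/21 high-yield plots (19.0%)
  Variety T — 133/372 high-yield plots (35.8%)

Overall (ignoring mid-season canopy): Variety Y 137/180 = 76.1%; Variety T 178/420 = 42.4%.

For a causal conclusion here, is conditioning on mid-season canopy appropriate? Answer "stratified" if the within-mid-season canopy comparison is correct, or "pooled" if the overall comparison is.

The mid-season canopy-specific comparison favours Variety T throughout, but the pooled figures favour Variety Y. The question is whether to condition on mid-season canopy.
The distribution of mid-season canopy is itself part of what the variety does — it is an intermediate outcome. Holding it fixed would remove that part of the effect; the total effect is the pooled difference.
Pooled: Variety Y 76.1% vs Variety T 42.4%; Variety Y is higher overall.

pooled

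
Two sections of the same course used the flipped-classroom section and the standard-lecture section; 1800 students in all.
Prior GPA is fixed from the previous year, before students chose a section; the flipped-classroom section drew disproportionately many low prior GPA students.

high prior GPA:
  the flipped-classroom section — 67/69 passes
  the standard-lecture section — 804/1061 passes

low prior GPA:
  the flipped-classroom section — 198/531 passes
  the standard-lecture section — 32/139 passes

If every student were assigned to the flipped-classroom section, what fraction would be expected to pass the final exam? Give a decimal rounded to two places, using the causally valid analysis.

Prior GPA band is set before the teaching method has any effect — it is not caused by the teaching method — and it independently drives the outcome. That makes it a confounder, so the causal comparison is within prior GPA band levels.
Standardising the flipped-classroom section to the population prior GPA band mix: 0.628·67/69 + 0.372·198/531 = 0.748.

0.75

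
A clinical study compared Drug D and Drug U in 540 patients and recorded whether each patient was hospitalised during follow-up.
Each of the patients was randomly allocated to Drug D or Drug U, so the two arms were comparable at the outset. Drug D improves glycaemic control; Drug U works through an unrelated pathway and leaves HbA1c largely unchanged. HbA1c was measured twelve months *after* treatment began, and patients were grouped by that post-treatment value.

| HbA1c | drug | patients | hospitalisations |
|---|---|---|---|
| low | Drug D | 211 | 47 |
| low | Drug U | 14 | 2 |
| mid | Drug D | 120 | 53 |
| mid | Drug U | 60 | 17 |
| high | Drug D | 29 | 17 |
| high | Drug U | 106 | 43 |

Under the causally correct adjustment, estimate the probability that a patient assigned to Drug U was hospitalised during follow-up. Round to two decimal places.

The HbA1c-specific comparison favours Drug U throughout, but the pooled figures favour Drug D. The question is whether to condition on HbA1c.
Stratifying would compare drugs among patients the drugs themselves sorted into HbA1c groups — a form of selection on an intermediate. The unconditioned pooled rates give the total causal effect.
So P(outcome | do(Drug U)) is just the pooled rate for Drug U: 62/180 = 0.344.

0.34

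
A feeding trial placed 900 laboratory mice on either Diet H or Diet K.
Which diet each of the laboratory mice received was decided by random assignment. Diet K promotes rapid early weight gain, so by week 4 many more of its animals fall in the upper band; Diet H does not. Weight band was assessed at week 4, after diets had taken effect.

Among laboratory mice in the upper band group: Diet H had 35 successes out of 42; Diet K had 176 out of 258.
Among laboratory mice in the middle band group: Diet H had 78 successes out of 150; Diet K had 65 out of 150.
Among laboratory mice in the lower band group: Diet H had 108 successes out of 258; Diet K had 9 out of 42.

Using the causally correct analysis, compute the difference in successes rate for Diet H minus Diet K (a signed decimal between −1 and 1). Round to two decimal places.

Within every week-4 weight band level Diet H has the higher rate, yet pooled Diet K does — Simpson's reversal.
Week-4 weight band is downstream of the diet. One should not condition on a consequence of treatment, so the overall rates are the right comparison.
The causal difference is the pooled difference: 0.491 − 0.556 = -0.064.

-0.06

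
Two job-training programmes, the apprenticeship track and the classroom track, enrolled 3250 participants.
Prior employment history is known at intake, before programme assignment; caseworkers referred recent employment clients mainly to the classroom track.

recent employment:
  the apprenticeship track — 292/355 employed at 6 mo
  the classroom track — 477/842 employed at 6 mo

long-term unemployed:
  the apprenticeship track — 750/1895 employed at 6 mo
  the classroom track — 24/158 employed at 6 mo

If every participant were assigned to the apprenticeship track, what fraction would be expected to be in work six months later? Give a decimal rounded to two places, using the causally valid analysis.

0.55

The prior employment history-specific comparison favours the apprenticeship track throughout, but the pooled figures favour the classroom track. The question is whether to condition on prior employment history.
Since prior employment history is a pre-existing factor (not a product of the programme) and it affects the outcome on its own, it is a confounder. The stratified rates, not the pooled rate, identify the causal effect.
Standardising the apprenticeship track to the population prior employment history mix: 0.368·292/355 + 0.632·750/1895 = 0.553.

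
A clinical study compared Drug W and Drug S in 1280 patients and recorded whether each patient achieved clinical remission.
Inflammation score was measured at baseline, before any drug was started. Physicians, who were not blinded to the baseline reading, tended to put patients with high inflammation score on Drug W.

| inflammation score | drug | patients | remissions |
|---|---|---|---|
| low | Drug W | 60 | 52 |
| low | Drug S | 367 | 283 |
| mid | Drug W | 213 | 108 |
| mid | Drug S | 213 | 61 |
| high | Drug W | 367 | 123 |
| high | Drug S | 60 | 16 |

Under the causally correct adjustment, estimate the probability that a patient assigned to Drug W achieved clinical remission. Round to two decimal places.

The inflammation score-specific comparison favours Drug W throughout, but the pooled figures favour Drug S. The question is whether to condition on inflammation score.
Inflammation score is set before the drug has any effect — it is not caused by the drug — and it independently drives the outcome. That makes it a confounder, so the causal comparison is within inflammation score levels.
Standardising Drug W to the population inflammation score mix: 0.334·52/60 + 0.333·108/213 + 0.334·123/367 = 0.570.

0.57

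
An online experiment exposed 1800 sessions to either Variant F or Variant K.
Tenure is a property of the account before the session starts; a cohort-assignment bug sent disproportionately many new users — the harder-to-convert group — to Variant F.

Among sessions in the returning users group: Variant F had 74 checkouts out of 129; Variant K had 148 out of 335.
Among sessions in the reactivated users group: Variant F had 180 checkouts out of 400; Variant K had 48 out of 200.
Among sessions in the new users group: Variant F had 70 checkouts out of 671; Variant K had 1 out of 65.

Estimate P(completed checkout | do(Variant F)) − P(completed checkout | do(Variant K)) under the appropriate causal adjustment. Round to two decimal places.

User tenure is set before the variant has any effect — it is not caused by the variant — and it independently drives the outcome. That makes it a confounder, so the causal comparison is within user tenure levels.
Adjusting over the population distribution of user tenure: 0.258·(0.574−0.442) + 0.333·(0.450−0.240) + 0.409·(0.104−0.015) = +0.140.

+0.14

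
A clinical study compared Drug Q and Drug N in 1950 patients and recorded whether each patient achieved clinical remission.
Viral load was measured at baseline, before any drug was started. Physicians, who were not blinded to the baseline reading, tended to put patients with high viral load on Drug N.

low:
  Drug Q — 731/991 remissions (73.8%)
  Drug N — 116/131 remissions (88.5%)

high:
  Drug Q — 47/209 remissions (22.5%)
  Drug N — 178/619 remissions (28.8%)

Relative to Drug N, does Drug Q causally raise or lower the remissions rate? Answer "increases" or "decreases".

decreases

Nothing the drug does changes viral load; the imbalance is an allocation artefact. With viral load also predicting the outcome, the pooled figure is confounded, and the within-stratum comparison is the causal one.
Within each level — low: 73.8% vs 88.5%; high: 22.5% vs 28.8% — Drug N is higher every time.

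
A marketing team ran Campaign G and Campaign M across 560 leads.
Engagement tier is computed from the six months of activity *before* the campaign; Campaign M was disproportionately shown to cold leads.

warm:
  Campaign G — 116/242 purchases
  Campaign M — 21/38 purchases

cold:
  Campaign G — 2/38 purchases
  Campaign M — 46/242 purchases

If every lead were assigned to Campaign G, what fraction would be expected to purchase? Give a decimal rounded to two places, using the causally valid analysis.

0.27

The stratified and pooled comparisons disagree (Campaign M wins within each engagement tier; Campaign G wins overall), so the answer turns on the causal role of engagement tier.
Here engagement tier is a common cause — it drives both which campaign a case falls under and the outcome. The crude comparison mixes populations; the stratum-specific rates are the causally relevant ones.
Standardising Campaign G to the population engagement tier mix: 0.500·116/242 + 0.500·2/38 = 0.266.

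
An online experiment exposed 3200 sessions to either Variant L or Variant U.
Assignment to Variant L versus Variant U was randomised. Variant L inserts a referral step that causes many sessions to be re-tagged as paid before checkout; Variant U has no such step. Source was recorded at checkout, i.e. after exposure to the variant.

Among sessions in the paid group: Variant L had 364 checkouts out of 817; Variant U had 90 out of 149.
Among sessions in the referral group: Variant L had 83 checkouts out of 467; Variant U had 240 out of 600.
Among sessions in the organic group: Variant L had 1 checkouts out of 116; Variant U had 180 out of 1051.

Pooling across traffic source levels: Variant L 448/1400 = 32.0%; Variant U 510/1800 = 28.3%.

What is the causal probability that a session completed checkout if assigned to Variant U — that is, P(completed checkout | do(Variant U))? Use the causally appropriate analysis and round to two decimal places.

The distribution of traffic source is itself part of what the variant does — it is an intermediate outcome. Holding it fixed would remove that part of the effect; the total effect is the pooled difference.
So P(outcome | do(Variant U)) is just the pooled rate for Variant U: 510/1800 = 0.283.

0.28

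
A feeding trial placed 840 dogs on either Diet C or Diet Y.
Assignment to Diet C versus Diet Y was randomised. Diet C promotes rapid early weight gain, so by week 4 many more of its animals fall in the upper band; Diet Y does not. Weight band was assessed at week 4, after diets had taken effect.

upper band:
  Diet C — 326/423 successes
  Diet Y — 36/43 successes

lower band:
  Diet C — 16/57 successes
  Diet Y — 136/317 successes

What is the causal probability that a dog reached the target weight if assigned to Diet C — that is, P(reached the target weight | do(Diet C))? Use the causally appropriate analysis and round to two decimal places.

The week-4 weight band-specific comparison favours Diet Y throughout, but the pooled figures favour Diet C. The question is whether to condition on week-4 weight band.
Stratifying would compare diets among dogs the diets themselves sorted into week-4 weight band groups — a form of selection on an intermediate. The unconditioned pooled rates give the total causal effect.
So P(outcome | do(Diet C)) is just the pooled rate for Diet C: 342/480 = 0.713.

0.71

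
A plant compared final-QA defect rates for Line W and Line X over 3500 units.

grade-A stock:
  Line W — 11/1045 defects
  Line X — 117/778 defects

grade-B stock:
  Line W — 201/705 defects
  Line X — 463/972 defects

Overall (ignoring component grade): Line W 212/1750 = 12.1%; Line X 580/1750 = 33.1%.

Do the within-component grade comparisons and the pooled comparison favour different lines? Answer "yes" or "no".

Within each component grade level (grade-A stock 1.1% vs 15.0%; grade-B stock 28.5% vs 47.6%), Line W has the lower rate every time. Pooled: 12.1% vs 33.1% — Line W has the lower rate overall. They agree.

no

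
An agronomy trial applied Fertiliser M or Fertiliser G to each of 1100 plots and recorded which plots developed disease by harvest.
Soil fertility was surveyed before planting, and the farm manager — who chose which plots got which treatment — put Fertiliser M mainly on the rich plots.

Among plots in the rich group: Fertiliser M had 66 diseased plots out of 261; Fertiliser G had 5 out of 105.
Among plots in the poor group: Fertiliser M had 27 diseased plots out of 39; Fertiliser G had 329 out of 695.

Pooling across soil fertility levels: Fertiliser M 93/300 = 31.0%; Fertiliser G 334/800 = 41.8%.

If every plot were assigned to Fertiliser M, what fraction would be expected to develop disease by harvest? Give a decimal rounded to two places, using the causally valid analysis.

0.55

Fertiliser G is lower inside every soil fertility stratum but Fertiliser M is lower in aggregate. Whether to stratify depends on how soil fertility relates to the fertiliser.
Since soil fertility is a pre-existing factor (not a product of the fertiliser) and it affects the outcome on its own, it is a confounder. The stratified rates, not the pooled rate, identify the causal effect.
Standardising Fertiliser M to the population soil fertility mix: 0.333·66/261 + 0.667·27/39 = 0.546.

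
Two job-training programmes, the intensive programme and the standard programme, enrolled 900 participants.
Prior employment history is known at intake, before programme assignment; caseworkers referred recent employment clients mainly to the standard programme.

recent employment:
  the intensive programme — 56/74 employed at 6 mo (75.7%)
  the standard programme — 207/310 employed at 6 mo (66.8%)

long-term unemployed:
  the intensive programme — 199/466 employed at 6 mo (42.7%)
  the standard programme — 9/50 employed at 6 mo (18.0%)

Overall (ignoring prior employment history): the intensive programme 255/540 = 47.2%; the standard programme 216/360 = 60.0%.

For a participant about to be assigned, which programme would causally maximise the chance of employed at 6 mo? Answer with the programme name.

the intensive programme

Nothing the programme does changes prior employment history; the imbalance is an allocation artefact. With prior employment history also predicting the outcome, the pooled figure is confounded, and the within-stratum comparison is the causal one.
Within each level — recent employment: 75.7% vs 66.8%; long-term unemployed: 42.7% vs 18.0% — the intensive programme is higher every time.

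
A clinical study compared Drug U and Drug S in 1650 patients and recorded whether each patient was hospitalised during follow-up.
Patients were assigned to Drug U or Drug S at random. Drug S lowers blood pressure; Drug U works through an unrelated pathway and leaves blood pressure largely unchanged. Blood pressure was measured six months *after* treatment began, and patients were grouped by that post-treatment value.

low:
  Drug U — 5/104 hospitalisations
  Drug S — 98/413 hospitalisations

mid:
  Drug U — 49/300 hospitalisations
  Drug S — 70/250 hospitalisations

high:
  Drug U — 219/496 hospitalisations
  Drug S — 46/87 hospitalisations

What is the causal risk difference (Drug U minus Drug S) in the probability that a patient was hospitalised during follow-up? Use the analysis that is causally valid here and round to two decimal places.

Because the drug influences blood pressure, blood pressure is a post-treatment mediator, not a confounder. Stratifying on it would bias the estimate; the causal effect is the crude pooled difference.
The causal difference is the pooled difference: 0.303 − 0.285 = +0.018.

+0.02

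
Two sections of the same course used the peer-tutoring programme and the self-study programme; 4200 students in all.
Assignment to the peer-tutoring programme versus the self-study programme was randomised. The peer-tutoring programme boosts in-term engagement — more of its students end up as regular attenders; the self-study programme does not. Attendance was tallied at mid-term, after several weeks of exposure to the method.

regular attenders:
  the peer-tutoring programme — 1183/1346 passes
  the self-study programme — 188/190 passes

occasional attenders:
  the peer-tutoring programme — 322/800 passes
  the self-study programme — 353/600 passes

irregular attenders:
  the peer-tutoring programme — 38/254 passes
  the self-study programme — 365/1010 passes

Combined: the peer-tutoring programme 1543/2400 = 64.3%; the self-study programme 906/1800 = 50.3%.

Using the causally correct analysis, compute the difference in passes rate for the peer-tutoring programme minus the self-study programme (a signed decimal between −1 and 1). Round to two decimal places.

Within every mid-term attendance level the self-study programme has the higher rate, yet pooled the peer-tutoring programme does — Simpson's reversal.
Mid-term attendance lies on the pathway teaching method → mid-term attendance → outcome, so adjusting for it blocks the indirect effect. For the total causal effect of teaching method, use the unadjusted pooled rates.
The causal difference is the pooled difference: 0.643 − 0.503 = +0.140.

+0.14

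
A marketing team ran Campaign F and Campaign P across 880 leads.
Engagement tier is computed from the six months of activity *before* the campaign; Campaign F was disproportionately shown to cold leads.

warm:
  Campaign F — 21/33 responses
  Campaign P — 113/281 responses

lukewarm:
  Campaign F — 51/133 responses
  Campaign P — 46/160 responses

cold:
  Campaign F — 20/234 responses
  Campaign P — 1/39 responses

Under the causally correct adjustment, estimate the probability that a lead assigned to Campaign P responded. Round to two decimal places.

Engagement tier differs across campaigns for reasons unrelated to any effect of the campaign itself, and it separately predicts the outcome — a classic confounder. We must compare within engagement tier levels.
Standardising Campaign P to the population engagement tier mix: 0.357·113/281 + 0.333·46/160 + 0.310·1/39 = 0.247.

0.25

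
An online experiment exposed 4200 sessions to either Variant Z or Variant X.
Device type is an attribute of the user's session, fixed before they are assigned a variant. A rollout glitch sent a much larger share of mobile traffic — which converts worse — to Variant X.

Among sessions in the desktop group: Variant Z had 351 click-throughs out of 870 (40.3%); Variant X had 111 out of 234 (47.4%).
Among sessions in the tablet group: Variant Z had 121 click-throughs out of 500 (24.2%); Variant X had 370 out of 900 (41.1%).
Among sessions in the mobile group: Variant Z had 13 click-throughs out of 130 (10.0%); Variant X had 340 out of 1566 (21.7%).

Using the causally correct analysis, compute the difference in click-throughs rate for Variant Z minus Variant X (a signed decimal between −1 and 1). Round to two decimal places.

-0.12

The stratified and pooled comparisons disagree (Variant X wins within each device type; Variant Z wins overall), so the answer turns on the causal role of device type.
Nothing the variant does changes device type; the imbalance is an allocation artefact. With device type also predicting the outcome, the pooled figure is confounded, and the within-stratum comparison is the causal one.
Adjusting over the population distribution of device type: 0.263·(0.403−0.474) + 0.333·(0.242−0.411) + 0.404·(0.100−0.217) = -0.122.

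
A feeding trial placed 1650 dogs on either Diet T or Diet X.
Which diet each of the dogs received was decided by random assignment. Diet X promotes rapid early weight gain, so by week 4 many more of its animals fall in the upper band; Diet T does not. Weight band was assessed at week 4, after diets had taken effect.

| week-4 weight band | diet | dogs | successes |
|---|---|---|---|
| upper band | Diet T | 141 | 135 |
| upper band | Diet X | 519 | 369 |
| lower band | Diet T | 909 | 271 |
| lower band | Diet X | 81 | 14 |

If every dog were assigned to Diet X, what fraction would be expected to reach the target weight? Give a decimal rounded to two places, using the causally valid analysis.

The stratified and pooled comparisons disagree (Diet T wins within each week-4 weight band; Diet X wins overall), so the answer turns on the causal role of week-4 weight band.
Because the diet influences week-4 weight band, week-4 weight band is a post-treatment mediator, not a confounder. Stratifying on it would bias the estimate; the causal effect is the crude pooled difference.
So P(outcome | do(Diet X)) is just the pooled rate for Diet X: 383/600 = 0.638.

0.64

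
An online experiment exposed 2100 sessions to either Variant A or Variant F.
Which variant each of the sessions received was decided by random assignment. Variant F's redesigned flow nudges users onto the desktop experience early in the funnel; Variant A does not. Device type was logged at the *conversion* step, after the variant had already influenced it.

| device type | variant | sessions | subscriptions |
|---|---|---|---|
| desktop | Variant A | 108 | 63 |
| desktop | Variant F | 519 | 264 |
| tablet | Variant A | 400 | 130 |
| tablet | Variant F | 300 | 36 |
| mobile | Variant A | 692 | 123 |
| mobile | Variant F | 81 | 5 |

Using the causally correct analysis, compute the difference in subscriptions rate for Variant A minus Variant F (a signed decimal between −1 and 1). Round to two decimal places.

-0.08

Because the variant influences device type, device type is a post-treatment mediator, not a confounder. Stratifying on it would bias the estimate; the causal effect is the crude pooled difference.
The causal difference is the pooled difference: 0.263 − 0.339 = -0.076.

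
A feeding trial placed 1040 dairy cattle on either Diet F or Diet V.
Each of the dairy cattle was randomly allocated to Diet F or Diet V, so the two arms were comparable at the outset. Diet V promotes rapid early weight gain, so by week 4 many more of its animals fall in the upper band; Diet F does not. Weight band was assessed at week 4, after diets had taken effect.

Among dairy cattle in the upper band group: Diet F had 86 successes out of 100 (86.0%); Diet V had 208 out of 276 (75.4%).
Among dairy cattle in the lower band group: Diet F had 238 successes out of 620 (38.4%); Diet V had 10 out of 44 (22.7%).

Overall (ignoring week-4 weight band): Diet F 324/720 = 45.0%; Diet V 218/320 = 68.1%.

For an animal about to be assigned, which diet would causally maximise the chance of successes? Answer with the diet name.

The distribution of week-4 weight band is itself part of what the diet does — it is an intermediate outcome. Holding it fixed would remove that part of the effect; the total effect is the pooled difference.
Pooled: Diet F 45.0% vs Diet V 68.1%; Diet V is higher overall.

Diet V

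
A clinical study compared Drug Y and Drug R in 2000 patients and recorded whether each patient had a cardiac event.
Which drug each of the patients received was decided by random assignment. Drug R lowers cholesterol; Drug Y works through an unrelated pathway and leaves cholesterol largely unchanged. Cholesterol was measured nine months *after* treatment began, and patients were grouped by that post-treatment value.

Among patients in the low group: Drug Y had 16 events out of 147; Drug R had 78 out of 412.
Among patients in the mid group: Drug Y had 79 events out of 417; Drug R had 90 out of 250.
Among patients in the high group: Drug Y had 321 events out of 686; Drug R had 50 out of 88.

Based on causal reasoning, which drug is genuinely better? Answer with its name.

Drug R

Cholesterol lies on the pathway drug → cholesterol → outcome, so adjusting for it blocks the indirect effect. For the total causal effect of drug, use the unadjusted pooled rates.
Pooled: Drug Y 33.3% vs Drug R 29.1%; Drug R is lower overall.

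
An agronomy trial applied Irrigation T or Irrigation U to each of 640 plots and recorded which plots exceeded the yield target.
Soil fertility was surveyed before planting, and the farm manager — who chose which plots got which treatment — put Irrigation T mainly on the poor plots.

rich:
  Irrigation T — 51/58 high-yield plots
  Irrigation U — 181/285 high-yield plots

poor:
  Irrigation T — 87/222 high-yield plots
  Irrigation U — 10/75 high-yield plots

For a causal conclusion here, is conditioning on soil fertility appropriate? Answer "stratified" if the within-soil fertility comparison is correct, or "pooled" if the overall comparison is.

stratified

Irrigation T is higher inside every soil fertility stratum but Irrigation U is higher in aggregate. Whether to stratify depends on how soil fertility relates to the irrigation.
Nothing the irrigation does changes soil fertility; the imbalance is an allocation artefact. With soil fertility also predicting the outcome, the pooled figure is confounded, and the within-stratum comparison is the causal one.
Within each level — rich: 87.9% vs 63.5%; poor: 39.2% vs 13.3% — Irrigation T is higher every time.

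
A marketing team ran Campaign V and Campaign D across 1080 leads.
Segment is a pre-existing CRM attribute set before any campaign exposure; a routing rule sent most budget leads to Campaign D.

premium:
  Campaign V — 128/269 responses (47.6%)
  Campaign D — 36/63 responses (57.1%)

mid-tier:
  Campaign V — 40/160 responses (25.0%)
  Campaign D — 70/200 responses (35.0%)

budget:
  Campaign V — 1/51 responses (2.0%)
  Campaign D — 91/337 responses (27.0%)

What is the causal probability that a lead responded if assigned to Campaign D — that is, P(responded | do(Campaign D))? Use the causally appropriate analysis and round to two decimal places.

0.39

Customer segment is set before the campaign has any effect — it is not caused by the campaign — and it independently drives the outcome. That makes it a confounder, so the causal comparison is within customer segment levels.
Standardising Campaign D to the population customer segment mix: 0.307·36/63 + 0.333·70/200 + 0.359·91/337 = 0.389.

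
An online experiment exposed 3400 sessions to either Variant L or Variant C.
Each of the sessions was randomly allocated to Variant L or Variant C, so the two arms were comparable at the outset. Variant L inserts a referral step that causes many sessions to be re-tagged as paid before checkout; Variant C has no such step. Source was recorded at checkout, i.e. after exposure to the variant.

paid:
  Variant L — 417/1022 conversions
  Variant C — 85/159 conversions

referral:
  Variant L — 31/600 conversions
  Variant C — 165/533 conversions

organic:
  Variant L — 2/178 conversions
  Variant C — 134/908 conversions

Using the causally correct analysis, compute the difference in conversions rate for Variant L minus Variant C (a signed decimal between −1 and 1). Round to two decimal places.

+0.01

Traffic source is recorded after the variant and is itself shifted by it — it sits on the causal path from variant to outcome. Conditioning on a mediator would strip out part of the effect we want; the pooled comparison gives the total causal effect.
The causal difference is the pooled difference: 0.250 − 0.240 = +0.010.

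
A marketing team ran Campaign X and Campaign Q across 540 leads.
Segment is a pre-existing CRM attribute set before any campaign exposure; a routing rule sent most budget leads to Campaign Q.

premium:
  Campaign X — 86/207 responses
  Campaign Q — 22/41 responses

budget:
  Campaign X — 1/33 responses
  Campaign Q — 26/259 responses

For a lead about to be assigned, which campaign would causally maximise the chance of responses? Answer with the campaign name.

Campaign Q

The customer segment-specific comparison favours Campaign Q throughout, but the pooled figures favour Campaign X. The question is whether to condition on customer segment.
Customer segment is set before the campaign has any effect — it is not caused by the campaign — and it independently drives the outcome. That makes it a confounder, so the causal comparison is within customer segment levels.
Within each level — premium: 41.5% vs 53.7%; budget: 3.0% vs 10.0% — Campaign Q is higher every time.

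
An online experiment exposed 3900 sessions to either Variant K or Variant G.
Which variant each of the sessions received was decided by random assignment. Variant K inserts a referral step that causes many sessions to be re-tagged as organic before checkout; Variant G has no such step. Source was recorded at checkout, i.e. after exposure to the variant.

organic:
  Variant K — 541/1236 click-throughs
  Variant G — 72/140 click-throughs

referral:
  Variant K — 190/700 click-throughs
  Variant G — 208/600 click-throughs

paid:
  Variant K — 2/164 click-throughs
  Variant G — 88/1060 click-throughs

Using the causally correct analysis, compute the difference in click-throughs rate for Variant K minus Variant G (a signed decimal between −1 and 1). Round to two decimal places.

The traffic source-specific comparison favours Variant G throughout, but the pooled figures favour Variant K. The question is whether to condition on traffic source.
Traffic source lies on the pathway variant → traffic source → outcome, so adjusting for it blocks the indirect effect. For the total causal effect of variant, use the unadjusted pooled rates.
The causal difference is the pooled difference: 0.349 − 0.204 = +0.145.

+0.14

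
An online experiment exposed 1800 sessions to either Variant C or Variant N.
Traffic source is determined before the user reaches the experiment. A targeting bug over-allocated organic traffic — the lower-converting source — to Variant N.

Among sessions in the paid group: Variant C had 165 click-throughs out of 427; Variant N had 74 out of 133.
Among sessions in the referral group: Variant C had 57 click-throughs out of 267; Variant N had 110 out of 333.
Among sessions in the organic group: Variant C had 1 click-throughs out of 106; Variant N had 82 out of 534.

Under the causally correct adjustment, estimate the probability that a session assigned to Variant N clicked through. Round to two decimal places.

0.34

Traffic source is set before the variant has any effect — it is not caused by the variant — and it independently drives the outcome. That makes it a confounder, so the causal comparison is within traffic source levels.
Standardising Variant N to the population traffic source mix: 0.311·74/133 + 0.333·110/333 + 0.356·82/534 = 0.338.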